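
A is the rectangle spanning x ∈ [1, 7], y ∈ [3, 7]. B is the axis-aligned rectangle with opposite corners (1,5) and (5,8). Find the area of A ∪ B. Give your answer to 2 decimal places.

28.00

By inclusion–exclusion:
Individual areas: |A| = 24, |B| = 12.
|A∩B|: x∈[1,5], y∈[5,7] → 4·2 = 8.
|A ∪ B| = 36 − 8 = 28.00.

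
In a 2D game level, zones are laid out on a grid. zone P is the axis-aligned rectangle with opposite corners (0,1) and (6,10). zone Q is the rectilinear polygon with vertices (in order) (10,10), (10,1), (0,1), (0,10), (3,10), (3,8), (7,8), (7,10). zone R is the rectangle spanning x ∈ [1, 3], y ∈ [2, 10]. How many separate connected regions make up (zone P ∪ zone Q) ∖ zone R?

1

(zone P ∪ zone Q) ∖ zone R is a single connected region.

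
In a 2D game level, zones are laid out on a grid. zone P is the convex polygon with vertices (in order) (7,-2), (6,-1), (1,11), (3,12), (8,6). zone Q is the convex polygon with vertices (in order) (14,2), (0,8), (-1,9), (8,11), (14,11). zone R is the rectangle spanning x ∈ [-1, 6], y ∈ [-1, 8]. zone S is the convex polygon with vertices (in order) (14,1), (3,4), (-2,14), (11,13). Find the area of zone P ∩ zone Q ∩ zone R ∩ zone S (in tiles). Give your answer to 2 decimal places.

6.39

The intersection is the polygon with vertices (2.25,8), (6,8), (6,5.429), (2.739,6.826).
By the shoelace formula its area is 6.39.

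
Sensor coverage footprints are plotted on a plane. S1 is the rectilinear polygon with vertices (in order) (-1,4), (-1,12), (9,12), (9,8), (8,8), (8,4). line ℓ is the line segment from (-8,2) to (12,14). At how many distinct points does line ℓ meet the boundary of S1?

The segment meets the boundary at (8.667,12), (-1,6.2).

2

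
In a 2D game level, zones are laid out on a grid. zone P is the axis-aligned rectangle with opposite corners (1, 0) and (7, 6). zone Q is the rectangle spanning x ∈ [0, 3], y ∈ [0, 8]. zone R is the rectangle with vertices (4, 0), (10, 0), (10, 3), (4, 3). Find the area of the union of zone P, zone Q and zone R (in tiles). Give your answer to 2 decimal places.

57.00

By inclusion–exclusion:
Individual areas: |zone P| = 36, |zone Q| = 24, |zone R| = 18.
|zone P∩zone Q|: x∈[1,3], y∈[0,6] → 2·6 = 12.
|zone P∩zone R|: x∈[4,7], y∈[0,3] → 3·3 = 9.
|zone Q∩zone R| = 0 (no overlap).
|zone P∩zone Q∩zone R| = 0.
|zone P ∪ zone Q ∪ zone R| = 78 − 21 + 0 = 57.00.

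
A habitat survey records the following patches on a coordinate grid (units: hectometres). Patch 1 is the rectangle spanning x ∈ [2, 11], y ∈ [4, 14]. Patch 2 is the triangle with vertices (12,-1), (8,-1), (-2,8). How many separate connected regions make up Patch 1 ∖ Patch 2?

Patch 1 ∖ Patch 2 splits into 2 disjoint pieces (area 88.4127, area 0.0889).

2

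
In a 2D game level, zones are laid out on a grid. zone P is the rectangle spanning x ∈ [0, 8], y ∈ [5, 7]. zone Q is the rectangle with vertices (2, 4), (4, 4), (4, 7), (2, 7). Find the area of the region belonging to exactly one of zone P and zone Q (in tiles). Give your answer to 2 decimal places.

14.00

|zone P∩zone Q|: x∈[2,4], y∈[5,7] → 2·2 = 4.
|zone P △ zone Q| = |zone P| + |zone Q| − 2·|zone P∩zone Q| = 16 + 6 − 8 = 14.00.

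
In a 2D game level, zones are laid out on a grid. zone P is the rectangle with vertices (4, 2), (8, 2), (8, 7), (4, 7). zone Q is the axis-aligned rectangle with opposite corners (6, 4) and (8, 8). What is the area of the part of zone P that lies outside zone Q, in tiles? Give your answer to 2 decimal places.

14.00

|zone P∩zone Q|: x∈[6,8], y∈[4,7] → 2·3 = 6.
|zone P| = 20.
|zone P ∖ zone Q| = |zone P| − |zone P∩zone Q| = 20 − 6 = 14.00.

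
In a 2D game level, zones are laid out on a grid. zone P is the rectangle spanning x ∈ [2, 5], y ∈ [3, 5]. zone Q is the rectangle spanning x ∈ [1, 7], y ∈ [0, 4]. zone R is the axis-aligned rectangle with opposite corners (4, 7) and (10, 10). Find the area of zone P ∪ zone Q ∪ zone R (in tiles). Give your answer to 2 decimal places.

45.00

By inclusion–exclusion:
Individual areas: |zone P| = 6, |zone Q| = 24, |zone R| = 18.
|zone P∩zone Q|: x∈[2,5], y∈[3,4] → 3·1 = 3.
|zone P∩zone R| = 0 (no overlap).
|zone Q∩zone R| = 0 (no overlap).
|zone P∩zone Q∩zone R| = 0.
|zone P ∪ zone Q ∪ zone R| = 48 − 3 + 0 = 45.00.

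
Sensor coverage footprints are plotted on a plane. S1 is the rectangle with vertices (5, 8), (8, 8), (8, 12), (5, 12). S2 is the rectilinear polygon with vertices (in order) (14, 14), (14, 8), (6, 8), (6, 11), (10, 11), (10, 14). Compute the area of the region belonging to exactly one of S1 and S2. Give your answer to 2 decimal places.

36.00

|S1| = 12, |S2| = 36, |S1∩S2| = 6.
|S1 △ S2| = |S1| + |S2| − 2·|S1∩S2| = 12 + 36 − 12 = 36.00.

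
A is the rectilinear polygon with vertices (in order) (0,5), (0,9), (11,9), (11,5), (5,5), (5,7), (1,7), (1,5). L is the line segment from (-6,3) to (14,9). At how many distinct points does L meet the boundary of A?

4

The segment meets the boundary at (5,6.3), (11,8.1), (1,5.1), (0.667,5).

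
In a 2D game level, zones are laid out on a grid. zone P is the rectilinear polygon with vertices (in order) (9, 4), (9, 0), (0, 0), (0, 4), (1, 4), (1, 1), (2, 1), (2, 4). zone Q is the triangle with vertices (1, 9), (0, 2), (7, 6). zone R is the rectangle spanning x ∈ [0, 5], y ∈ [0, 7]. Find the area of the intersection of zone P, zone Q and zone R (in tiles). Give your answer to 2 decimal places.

2.07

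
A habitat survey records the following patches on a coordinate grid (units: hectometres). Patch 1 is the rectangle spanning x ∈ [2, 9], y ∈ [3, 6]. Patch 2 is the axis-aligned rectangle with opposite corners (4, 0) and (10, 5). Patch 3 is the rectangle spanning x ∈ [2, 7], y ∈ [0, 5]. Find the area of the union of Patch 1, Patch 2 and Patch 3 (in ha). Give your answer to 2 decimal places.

47.00

By inclusion–exclusion:
Individual areas: |Patch 1| = 21, |Patch 2| = 30, |Patch 3| = 25.
|Patch 1∩Patch 2|: x∈[4,9], y∈[3,5] → 5·2 = 10.
|Patch 1∩Patch 3|: x∈[2,7], y∈[3,5] → 5·2 = 10.
|Patch 2∩Patch 3|: x∈[4,7], y∈[0,5] → 3·5 = 15.
|Patch 1∩Patch 2∩Patch 3| = 6.
|Patch 1 ∪ Patch 2 ∪ Patch 3| = 76 − 35 + 6 = 47.00.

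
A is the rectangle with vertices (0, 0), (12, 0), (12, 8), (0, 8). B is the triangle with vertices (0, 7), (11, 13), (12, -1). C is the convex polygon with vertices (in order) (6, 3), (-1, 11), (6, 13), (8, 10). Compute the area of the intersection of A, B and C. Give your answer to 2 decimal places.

14.50

The intersection is the polygon with vertices (1.833,8), (7.429,8), (6,3), (1.692,7.923).
By the shoelace formula its area is 14.50.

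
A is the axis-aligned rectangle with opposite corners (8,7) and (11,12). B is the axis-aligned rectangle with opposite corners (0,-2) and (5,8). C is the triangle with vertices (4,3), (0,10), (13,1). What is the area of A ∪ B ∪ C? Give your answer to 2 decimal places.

81.79

By inclusion–exclusion:
Individual areas: |A| = 15, |B| = 50, |C| = 27.5.
|A∩B| = 0 (no overlap).
|A∩C| = 0.
|B∩C| = 10.7112.
|A∩B∩C| = 0.
|A ∪ B ∪ C| = 92.5 − 10.7112 + 0 = 81.79.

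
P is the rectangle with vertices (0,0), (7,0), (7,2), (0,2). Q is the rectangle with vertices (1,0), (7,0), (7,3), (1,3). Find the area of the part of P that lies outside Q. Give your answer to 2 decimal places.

2.00

|P∩Q|: x∈[1,7], y∈[0,2] → 6·2 = 12.
|P| = 14.
|P ∖ Q| = |P| − |P∩Q| = 14 − 12 = 2.00.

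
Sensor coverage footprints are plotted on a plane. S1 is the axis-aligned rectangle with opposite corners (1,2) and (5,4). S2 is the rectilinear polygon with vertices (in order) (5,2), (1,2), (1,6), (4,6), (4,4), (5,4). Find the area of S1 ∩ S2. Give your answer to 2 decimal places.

The intersection is the polygon with vertices (5,2), (1,2), (1,4), (4,4), (5,4).
By the shoelace formula its area is 8.00.

8.00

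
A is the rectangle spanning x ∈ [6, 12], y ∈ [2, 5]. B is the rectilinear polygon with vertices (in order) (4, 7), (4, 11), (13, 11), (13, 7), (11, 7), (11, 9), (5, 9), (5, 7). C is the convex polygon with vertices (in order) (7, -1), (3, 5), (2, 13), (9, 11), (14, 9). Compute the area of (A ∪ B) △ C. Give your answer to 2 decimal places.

64.73

|A ∪ B| = 42.
|(A ∪ B) ∩ C| = 33.1357.
|(A ∪ B) △ C| = 42 + 89 − 66.2714 = 64.73.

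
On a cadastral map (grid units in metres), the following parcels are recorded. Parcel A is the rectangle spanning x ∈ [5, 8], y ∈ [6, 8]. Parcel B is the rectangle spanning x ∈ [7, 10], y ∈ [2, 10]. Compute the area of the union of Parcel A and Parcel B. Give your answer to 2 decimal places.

28.00

By inclusion–exclusion:
Individual areas: |Parcel A| = 6, |Parcel B| = 24.
|Parcel A∩Parcel B|: x∈[7,8], y∈[6,8] → 1·2 = 2.
|Parcel A ∪ Parcel B| = 30 − 2 = 28.00.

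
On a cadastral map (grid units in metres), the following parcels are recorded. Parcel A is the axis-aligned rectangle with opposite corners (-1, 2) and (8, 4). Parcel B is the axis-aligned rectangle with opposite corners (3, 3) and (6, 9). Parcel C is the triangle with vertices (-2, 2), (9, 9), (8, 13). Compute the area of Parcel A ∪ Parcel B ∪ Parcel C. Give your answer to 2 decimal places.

49.84

By inclusion–exclusion:
Individual areas: |Parcel A| = 18, |Parcel B| = 18, |Parcel C| = 25.5.
|Parcel A∩Parcel B|: x∈[3,6], y∈[3,4] → 3·1 = 3.
|Parcel A∩Parcel C| = 1.0929.
|Parcel B∩Parcel C| = 7.5682.
|Parcel A∩Parcel B∩Parcel C| = 0.
|Parcel A ∪ Parcel B ∪ Parcel C| = 61.5 − 11.661 + 0 = 49.84.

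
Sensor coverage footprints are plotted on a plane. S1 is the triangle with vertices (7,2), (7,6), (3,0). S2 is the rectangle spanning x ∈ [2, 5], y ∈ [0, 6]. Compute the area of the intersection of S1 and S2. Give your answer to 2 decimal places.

2.00

The intersection is the polygon with vertices (5,3), (5,1), (3,0).
By the shoelace formula its area is 2.00.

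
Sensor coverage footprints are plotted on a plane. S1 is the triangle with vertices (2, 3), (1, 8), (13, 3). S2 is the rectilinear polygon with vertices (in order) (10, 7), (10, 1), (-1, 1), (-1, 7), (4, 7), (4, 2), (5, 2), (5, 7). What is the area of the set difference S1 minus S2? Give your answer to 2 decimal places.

6.52

|S1| = 27.5, |S1∩S2| = 20.9833.
|S1 ∖ S2| = |S1| − |S1∩S2| = 27.5 − 20.9833 = 6.52.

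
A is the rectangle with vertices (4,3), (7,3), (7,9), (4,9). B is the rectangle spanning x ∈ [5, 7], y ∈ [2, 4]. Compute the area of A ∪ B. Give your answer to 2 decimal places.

By inclusion–exclusion:
Individual areas: |A| = 18, |B| = 4.
|A∩B|: x∈[5,7], y∈[3,4] → 2·1 = 2.
|A ∪ B| = 22 − 2 = 20.00.

20.00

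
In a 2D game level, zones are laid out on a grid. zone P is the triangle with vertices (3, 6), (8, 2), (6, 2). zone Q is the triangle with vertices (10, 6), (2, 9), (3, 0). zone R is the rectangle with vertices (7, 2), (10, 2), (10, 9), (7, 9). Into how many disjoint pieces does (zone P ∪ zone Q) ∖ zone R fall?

1

(zone P ∪ zone Q) ∖ zone R is a single connected region.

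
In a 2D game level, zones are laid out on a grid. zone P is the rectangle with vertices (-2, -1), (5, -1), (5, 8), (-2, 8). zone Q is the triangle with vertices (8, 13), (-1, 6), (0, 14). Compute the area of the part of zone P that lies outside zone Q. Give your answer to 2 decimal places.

60.68

|zone P| = 63, |zone P∩zone Q| = 2.3214.
|zone P ∖ zone Q| = |zone P| − |zone P∩zone Q| = 63 − 2.3214 = 60.68.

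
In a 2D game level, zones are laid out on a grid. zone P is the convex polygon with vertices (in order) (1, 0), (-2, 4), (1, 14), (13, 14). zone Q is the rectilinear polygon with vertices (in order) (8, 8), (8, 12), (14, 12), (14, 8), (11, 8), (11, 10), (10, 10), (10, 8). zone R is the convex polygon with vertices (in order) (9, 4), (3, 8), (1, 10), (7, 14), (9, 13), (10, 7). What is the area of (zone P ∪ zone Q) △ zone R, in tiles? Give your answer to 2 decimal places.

90.05

|zone P ∪ zone Q| = 120.7024.
|(zone P ∪ zone Q) ∩ zone R| = 40.0758.
|(zone P ∪ zone Q) △ zone R| = 120.7024 + 49.5 − 80.1515 = 90.05.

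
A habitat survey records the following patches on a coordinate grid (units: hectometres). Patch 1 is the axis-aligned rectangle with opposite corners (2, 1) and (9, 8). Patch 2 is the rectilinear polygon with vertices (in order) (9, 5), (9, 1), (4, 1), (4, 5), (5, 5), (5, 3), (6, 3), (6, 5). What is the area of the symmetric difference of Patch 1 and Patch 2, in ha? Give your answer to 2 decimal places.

|Patch 1| = 49, |Patch 2| = 18, |Patch 1∩Patch 2| = 18.
|Patch 1 △ Patch 2| = |Patch 1| + |Patch 2| − 2·|Patch 1∩Patch 2| = 49 + 18 − 36 = 31.00.

31.00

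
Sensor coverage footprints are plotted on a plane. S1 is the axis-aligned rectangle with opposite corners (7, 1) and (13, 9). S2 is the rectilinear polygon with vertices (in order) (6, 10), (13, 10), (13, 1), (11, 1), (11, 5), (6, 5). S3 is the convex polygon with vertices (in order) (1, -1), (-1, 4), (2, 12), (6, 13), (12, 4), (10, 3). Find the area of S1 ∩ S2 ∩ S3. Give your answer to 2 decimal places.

The intersection is the polygon with vertices (11,5), (7,5), (7,9), (8.667,9), (12,4), (11,3.5).
By the shoelace formula its area is 12.92.

12.92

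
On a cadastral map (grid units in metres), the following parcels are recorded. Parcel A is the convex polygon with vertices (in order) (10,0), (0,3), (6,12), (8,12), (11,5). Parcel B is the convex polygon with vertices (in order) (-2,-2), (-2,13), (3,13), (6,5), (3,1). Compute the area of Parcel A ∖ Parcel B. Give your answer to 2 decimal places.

54.90

|Parcel A| = 77, |Parcel A∩Parcel B| = 22.0996.
|Parcel A ∖ Parcel B| = |Parcel A| − |Parcel A∩Parcel B| = 77 − 22.0996 = 54.90.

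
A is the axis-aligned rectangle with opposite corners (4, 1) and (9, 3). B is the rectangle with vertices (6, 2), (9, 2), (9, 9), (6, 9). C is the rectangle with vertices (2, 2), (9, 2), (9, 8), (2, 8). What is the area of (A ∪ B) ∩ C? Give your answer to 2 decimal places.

The region (A ∪ B) ∩ C is the polygon with vertices (4,3), (6,3), (6,8), (9,8), (9,3), (9,2), (4,2).
By the shoelace formula its area is 20.00.

20.00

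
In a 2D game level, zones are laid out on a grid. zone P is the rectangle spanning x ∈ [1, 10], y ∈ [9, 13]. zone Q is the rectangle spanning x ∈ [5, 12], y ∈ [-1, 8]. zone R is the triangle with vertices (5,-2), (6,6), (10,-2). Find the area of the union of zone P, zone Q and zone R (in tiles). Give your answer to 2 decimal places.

103.69

By inclusion–exclusion:
Individual areas: |zone P| = 36, |zone Q| = 63, |zone R| = 20.
|zone P∩zone Q| = 0 (no overlap).
|zone P∩zone R| = 0.
|zone Q∩zone R| = 15.3125.
|zone P∩zone Q∩zone R| = 0.
|zone P ∪ zone Q ∪ zone R| = 119 − 15.3125 + 0 = 103.69.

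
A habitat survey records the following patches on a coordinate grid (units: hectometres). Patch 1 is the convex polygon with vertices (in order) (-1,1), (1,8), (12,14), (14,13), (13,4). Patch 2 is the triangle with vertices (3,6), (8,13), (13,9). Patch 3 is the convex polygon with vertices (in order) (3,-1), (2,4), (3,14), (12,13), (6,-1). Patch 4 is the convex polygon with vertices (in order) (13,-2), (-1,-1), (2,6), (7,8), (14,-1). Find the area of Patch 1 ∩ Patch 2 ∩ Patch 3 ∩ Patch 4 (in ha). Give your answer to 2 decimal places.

The intersection is the polygon with vertices (3,6), (3.4,6.56), (7,8), (7.505,7.351).
By the shoelace formula its area is 2.52.

2.52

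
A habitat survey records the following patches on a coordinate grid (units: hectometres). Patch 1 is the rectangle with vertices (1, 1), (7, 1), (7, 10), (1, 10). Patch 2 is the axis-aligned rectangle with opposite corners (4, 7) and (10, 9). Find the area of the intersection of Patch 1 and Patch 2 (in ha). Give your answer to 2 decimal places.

|Patch 1∩Patch 2|: x∈[4,7], y∈[7,9] → 3·2 = 6.

6.00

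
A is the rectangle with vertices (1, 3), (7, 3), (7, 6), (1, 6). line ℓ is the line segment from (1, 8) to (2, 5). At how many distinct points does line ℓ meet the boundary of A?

1

The segment meets the boundary at (1.667,6).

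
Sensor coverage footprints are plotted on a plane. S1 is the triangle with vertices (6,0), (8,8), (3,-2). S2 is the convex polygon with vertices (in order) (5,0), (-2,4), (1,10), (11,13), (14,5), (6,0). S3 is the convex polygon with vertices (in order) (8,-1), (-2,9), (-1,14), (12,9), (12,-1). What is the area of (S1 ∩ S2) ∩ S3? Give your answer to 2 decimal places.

5.40

The region (S1 ∩ S2) ∩ S3 is the polygon with vertices (6.2,0.8), (5,2), (8,8).
By the shoelace formula its area is 5.40.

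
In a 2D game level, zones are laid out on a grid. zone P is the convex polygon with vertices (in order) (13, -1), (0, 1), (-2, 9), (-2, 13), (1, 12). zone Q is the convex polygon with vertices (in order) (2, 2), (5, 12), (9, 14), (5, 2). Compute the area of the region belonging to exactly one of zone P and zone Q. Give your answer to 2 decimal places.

|zone P| = 93.5, |zone Q| = 35, |zone P∩zone Q| = 16.8062.
|zone P △ zone Q| = |zone P| + |zone Q| − 2·|zone P∩zone Q| = 93.5 + 35 − 33.6124 = 94.89.

94.89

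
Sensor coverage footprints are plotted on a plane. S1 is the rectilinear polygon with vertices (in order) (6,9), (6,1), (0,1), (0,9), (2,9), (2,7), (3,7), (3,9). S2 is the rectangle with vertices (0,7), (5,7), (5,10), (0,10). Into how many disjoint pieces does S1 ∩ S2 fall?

S1 ∩ S2 splits into 2 disjoint pieces (area 4, area 4).

2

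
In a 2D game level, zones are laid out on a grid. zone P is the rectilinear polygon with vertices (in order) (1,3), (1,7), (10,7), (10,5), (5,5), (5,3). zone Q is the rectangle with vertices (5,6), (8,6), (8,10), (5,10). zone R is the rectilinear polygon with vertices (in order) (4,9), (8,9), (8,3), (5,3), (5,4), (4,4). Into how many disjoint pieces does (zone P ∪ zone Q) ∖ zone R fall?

3

(zone P ∪ zone Q) ∖ zone R splits into 3 disjoint pieces (area 13, area 3, area 4).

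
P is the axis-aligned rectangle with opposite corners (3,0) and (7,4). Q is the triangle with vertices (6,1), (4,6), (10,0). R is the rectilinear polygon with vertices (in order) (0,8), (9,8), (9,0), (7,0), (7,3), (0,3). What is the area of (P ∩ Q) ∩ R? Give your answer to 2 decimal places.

1.50

|P ∩ Q| = 4.425.
|(P ∩ Q) ∩ R| = 1.50.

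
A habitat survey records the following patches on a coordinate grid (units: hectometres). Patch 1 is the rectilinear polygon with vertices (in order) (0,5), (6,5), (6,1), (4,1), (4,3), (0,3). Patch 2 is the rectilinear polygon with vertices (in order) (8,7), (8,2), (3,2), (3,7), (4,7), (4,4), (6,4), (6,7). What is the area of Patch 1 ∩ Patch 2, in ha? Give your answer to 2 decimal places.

6.00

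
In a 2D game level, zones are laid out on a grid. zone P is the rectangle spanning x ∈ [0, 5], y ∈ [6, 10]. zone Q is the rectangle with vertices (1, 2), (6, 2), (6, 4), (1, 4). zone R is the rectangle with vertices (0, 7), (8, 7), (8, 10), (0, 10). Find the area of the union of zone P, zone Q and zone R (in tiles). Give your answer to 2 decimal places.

39.00

By inclusion–exclusion:
Individual areas: |zone P| = 20, |zone Q| = 10, |zone R| = 24.
|zone P∩zone Q| = 0 (no overlap).
|zone P∩zone R|: x∈[0,5], y∈[7,10] → 5·3 = 15.
|zone Q∩zone R| = 0 (no overlap).
|zone P∩zone Q∩zone R| = 0.
|zone P ∪ zone Q ∪ zone R| = 54 − 15 + 0 = 39.00.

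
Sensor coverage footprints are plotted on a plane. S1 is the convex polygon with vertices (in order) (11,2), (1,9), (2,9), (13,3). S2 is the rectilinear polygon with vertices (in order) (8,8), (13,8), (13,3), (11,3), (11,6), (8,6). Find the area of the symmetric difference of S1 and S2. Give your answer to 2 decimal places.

|S1| = 15, |S2| = 16, |S1∩S2| = 1.0909.
|S1 △ S2| = |S1| + |S2| − 2·|S1∩S2| = 15 + 16 − 2.1818 = 28.82.

28.82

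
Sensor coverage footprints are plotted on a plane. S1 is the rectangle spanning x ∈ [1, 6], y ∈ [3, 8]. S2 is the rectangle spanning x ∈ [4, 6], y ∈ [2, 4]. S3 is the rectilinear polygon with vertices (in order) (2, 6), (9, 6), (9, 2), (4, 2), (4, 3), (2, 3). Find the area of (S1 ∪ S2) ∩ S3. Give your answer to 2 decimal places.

14.00

The region (S1 ∪ S2) ∩ S3 is the polygon with vertices (6,2), (4,2), (4,3), (2,3), (2,6), (6,6), (6,4), (6,3).
By the shoelace formula its area is 14.00.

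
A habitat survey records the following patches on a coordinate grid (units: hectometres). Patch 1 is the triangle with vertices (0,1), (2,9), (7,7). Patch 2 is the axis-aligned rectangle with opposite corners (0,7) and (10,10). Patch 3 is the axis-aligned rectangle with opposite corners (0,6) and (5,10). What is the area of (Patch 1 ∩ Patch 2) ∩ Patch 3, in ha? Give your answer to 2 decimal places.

4.70

The region (Patch 1 ∩ Patch 2) ∩ Patch 3 is the polygon with vertices (5,7.8), (5,7), (1.5,7), (2,9).
By the shoelace formula its area is 4.70.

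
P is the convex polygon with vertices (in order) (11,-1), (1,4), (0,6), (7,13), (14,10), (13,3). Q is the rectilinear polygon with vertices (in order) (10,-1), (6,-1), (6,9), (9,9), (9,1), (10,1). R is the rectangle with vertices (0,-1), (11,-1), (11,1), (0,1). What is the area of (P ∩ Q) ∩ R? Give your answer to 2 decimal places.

2.25

The region (P ∩ Q) ∩ R is the polygon with vertices (10,1), (10,-0.5), (7,1), (9,1).
By the shoelace formula its area is 2.25.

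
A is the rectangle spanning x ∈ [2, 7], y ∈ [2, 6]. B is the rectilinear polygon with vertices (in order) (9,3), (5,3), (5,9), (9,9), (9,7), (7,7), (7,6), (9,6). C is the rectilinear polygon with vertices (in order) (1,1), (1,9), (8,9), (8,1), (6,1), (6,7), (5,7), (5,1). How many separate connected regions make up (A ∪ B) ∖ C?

(A ∪ B) ∖ C splits into 3 disjoint pieces (area 5, area 2, area 3).

3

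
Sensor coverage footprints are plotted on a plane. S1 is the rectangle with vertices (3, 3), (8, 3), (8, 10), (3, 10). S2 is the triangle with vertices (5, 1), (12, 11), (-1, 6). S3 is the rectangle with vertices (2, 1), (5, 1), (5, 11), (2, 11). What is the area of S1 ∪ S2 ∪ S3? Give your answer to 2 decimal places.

66.23

By inclusion–exclusion:
Individual areas: |S1| = 35, |S2| = 47.5, |S3| = 30.
|S1∩S2| = 25.6714.
|S1∩S3|: x∈[3,5], y∈[3,10] → 2·7 = 14.
|S2∩S3| = 16.4423.
|S1∩S2∩S3| = 9.8462.
|S1 ∪ S2 ∪ S3| = 112.5 − 56.1137 + 9.8462 = 66.23.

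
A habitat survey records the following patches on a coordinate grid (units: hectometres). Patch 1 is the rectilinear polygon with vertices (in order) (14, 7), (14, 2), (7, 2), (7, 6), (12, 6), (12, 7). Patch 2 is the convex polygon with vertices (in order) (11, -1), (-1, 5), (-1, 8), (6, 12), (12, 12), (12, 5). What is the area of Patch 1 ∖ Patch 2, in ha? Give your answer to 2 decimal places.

10.75

|Patch 1| = 30, |Patch 1∩Patch 2| = 19.25.
|Patch 1 ∖ Patch 2| = |Patch 1| − |Patch 1∩Patch 2| = 30 − 19.25 = 10.75.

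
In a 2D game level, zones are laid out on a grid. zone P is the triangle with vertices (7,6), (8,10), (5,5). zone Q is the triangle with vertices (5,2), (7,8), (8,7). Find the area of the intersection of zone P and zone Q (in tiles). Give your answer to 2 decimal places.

The intersection is the polygon with vertices (7,6), (6.2,5.6), (7,8), (7.4,7.6).
By the shoelace formula its area is 1.20.

1.20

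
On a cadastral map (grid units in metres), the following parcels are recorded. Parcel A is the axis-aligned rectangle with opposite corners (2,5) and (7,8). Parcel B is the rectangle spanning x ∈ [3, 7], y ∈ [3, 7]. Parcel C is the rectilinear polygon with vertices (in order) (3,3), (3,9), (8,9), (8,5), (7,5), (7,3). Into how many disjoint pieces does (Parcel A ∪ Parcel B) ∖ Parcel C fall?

(Parcel A ∪ Parcel B) ∖ Parcel C is a single connected region.

1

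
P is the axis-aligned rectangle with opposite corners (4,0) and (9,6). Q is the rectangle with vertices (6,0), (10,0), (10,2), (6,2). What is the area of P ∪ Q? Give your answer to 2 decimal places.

32.00

By inclusion–exclusion:
Individual areas: |P| = 30, |Q| = 8.
|P∩Q|: x∈[6,9], y∈[0,2] → 3·2 = 6.
|P ∪ Q| = 38 − 6 = 32.00.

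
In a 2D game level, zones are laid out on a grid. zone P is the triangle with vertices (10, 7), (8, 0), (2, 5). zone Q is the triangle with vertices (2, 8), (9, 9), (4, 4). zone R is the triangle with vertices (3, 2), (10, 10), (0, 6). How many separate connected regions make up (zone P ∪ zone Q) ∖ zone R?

2

(zone P ∪ zone Q) ∖ zone R splits into 2 disjoint pieces (area 20.7311, area 2.5).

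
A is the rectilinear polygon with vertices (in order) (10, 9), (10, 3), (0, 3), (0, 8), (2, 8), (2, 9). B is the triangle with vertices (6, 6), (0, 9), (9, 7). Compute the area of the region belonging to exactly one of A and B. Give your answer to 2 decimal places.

|A| = 58, |B| = 7.5, |A∩B| = 6.9444.
|A △ B| = |A| + |B| − 2·|A∩B| = 58 + 7.5 − 13.8889 = 51.61.

51.61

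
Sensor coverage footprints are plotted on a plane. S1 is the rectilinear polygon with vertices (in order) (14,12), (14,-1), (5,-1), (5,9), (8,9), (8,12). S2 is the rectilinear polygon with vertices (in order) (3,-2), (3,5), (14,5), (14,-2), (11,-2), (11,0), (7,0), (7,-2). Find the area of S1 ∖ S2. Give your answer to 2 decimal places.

58.00

|S1| = 108, |S1∩S2| = 50.
|S1 ∖ S2| = |S1| − |S1∩S2| = 108 − 50 = 58.00.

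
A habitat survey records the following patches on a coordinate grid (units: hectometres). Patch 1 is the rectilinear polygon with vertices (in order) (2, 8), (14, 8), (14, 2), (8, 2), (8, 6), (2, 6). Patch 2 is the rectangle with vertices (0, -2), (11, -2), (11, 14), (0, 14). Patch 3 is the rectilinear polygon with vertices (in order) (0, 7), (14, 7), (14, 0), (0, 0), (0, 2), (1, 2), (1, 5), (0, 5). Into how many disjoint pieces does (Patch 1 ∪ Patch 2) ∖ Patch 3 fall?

(Patch 1 ∪ Patch 2) ∖ Patch 3 splits into 3 disjoint pieces (area 80, area 22, area 3).

3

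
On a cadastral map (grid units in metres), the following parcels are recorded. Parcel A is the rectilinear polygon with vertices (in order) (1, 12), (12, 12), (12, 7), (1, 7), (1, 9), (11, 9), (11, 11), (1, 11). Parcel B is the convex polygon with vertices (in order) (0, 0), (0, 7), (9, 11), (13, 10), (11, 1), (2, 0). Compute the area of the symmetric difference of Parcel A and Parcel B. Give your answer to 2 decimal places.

|Parcel A| = 35, |Parcel B| = 107.5, |Parcel A∩Parcel B| = 20.6528.
|Parcel A △ Parcel B| = |Parcel A| + |Parcel B| − 2·|Parcel A∩Parcel B| = 35 + 107.5 − 41.3056 = 101.19.

101.19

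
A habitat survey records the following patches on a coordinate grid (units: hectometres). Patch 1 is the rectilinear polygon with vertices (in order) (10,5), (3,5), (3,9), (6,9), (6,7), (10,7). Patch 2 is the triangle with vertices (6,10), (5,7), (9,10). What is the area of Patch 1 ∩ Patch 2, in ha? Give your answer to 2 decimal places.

0.96

The intersection is the polygon with vertices (6,9), (6,7.75), (5,7), (5.667,9).
By the shoelace formula its area is 0.96.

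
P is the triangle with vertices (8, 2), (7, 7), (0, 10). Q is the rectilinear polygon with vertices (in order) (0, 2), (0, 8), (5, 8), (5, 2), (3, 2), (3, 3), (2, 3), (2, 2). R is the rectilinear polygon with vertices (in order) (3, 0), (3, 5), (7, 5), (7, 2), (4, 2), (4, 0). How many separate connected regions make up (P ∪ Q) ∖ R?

(P ∪ Q) ∖ R is a single connected region.

1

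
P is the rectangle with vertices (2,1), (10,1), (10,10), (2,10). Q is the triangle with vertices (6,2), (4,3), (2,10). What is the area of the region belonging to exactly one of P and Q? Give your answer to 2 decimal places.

66.00

|P| = 72, |Q| = 6, |P∩Q| = 6.
|P △ Q| = |P| + |Q| − 2·|P∩Q| = 72 + 6 − 12 = 66.00.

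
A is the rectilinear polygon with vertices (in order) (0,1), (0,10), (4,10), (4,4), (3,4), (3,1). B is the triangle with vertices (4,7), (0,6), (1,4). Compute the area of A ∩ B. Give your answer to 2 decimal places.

The intersection is the polygon with vertices (4,7), (1,4), (0,6).
By the shoelace formula its area is 4.50.

4.50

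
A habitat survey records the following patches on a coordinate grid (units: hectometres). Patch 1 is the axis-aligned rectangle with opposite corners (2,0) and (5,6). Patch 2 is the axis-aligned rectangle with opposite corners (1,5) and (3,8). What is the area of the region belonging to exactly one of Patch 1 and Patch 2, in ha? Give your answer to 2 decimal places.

|Patch 1∩Patch 2|: x∈[2,3], y∈[5,6] → 1·1 = 1.
|Patch 1 △ Patch 2| = |Patch 1| + |Patch 2| − 2·|Patch 1∩Patch 2| = 18 + 6 − 2 = 22.00.

22.00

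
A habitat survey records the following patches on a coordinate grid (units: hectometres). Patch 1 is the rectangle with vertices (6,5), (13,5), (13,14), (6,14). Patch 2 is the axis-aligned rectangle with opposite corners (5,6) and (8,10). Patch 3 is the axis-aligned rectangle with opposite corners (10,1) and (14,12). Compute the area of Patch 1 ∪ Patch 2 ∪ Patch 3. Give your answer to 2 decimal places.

90.00

By inclusion–exclusion:
Individual areas: |Patch 1| = 63, |Patch 2| = 12, |Patch 3| = 44.
|Patch 1∩Patch 2|: x∈[6,8], y∈[6,10] → 2·4 = 8.
|Patch 1∩Patch 3|: x∈[10,13], y∈[5,12] → 3·7 = 21.
|Patch 2∩Patch 3| = 0 (no overlap).
|Patch 1∩Patch 2∩Patch 3| = 0.
|Patch 1 ∪ Patch 2 ∪ Patch 3| = 119 − 29 + 0 = 90.00.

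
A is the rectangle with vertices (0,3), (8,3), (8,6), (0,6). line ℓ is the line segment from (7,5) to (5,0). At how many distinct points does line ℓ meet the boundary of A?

The segment meets the boundary at (6.2,3).

1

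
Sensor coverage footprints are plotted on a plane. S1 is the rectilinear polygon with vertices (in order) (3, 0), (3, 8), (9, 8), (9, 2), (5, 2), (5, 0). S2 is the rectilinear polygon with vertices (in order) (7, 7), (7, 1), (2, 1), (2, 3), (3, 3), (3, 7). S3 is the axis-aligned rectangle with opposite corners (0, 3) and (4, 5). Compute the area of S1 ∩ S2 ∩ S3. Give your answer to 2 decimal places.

2.00

The intersection is the polygon with vertices (3,5), (4,5), (4,3), (3,3).
By the shoelace formula its area is 2.00.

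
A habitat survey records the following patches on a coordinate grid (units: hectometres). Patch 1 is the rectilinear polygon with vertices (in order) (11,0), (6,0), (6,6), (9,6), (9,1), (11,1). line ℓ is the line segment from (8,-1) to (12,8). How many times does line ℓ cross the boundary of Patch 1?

2

The segment meets the boundary at (9,1.25), (8.444,0).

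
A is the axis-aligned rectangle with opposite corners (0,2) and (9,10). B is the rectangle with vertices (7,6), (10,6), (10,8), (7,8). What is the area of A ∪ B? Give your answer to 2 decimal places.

By inclusion–exclusion:
Individual areas: |A| = 72, |B| = 6.
|A∩B|: x∈[7,9], y∈[6,8] → 2·2 = 4.
|A ∪ B| = 78 − 4 = 74.00.

74.00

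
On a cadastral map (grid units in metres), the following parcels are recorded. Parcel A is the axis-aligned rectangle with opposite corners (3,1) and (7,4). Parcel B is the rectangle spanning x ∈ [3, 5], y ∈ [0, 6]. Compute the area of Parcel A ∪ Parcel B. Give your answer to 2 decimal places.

By inclusion–exclusion:
Individual areas: |Parcel A| = 12, |Parcel B| = 12.
|Parcel A∩Parcel B|: x∈[3,5], y∈[1,4] → 2·3 = 6.
|Parcel A ∪ Parcel B| = 24 − 6 = 18.00.

18.00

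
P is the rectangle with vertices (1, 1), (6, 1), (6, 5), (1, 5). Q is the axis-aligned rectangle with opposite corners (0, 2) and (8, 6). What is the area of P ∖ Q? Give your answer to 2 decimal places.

|P∩Q|: x∈[1,6], y∈[2,5] → 5·3 = 15.
|P| = 20.
|P ∖ Q| = |P| − |P∩Q| = 20 − 15 = 5.00.

5.00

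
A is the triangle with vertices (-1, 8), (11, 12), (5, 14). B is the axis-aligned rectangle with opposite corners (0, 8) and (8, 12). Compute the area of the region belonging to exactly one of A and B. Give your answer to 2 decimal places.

27.67

|A| = 24, |B| = 32, |A∩B| = 14.1667.
|A △ B| = |A| + |B| − 2·|A∩B| = 24 + 32 − 28.3333 = 27.67.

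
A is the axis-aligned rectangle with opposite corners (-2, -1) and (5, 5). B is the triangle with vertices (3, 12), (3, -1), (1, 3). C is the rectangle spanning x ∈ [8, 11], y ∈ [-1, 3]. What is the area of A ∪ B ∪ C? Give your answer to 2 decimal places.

59.44

By inclusion–exclusion:
Individual areas: |A| = 42, |B| = 13, |C| = 12.
|A∩B| = 7.5556.
|A∩C| = 0 (no overlap).
|B∩C| = 0.
|A∩B∩C| = 0.
|A ∪ B ∪ C| = 67 − 7.5556 + 0 = 59.44.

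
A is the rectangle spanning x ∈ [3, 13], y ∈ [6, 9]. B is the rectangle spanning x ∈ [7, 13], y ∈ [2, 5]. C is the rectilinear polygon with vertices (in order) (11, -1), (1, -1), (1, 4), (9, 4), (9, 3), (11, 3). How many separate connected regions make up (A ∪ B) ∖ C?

(A ∪ B) ∖ C splits into 2 disjoint pieces (area 30, area 12).

2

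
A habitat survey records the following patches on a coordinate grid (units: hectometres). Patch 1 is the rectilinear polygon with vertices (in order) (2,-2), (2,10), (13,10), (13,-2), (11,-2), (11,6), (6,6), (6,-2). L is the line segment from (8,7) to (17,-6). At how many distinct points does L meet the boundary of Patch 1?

3

The segment meets the boundary at (13,-0.222), (11,2.667), (8.692,6).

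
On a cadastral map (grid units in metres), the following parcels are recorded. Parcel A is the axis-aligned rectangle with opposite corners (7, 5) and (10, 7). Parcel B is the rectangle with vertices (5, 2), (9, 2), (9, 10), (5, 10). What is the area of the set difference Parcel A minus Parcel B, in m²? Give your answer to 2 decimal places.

2.00

|Parcel A∩Parcel B|: x∈[7,9], y∈[5,7] → 2·2 = 4.
|Parcel A| = 6.
|Parcel A ∖ Parcel B| = |Parcel A| − |Parcel A∩Parcel B| = 6 − 4 = 2.00.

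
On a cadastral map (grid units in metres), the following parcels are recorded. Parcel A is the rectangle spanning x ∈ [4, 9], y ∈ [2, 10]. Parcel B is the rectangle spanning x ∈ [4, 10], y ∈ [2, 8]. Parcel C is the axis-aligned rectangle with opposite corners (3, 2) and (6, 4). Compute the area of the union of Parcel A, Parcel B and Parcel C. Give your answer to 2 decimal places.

By inclusion–exclusion:
Individual areas: |Parcel A| = 40, |Parcel B| = 36, |Parcel C| = 6.
|Parcel A∩Parcel B|: x∈[4,9], y∈[2,8] → 5·6 = 30.
|Parcel A∩Parcel C|: x∈[4,6], y∈[2,4] → 2·2 = 4.
|Parcel B∩Parcel C|: x∈[4,6], y∈[2,4] → 2·2 = 4.
|Parcel A∩Parcel B∩Parcel C| = 4.
|Parcel A ∪ Parcel B ∪ Parcel C| = 82 − 38 + 4 = 48.00.

48.00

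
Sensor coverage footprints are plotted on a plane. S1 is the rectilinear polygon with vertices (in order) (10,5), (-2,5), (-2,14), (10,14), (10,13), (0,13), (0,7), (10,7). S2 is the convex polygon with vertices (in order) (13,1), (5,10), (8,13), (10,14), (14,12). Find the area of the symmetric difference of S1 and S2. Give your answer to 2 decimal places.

|S1| = 48, |S2| = 63, |S1∩S2| = 3.8889.
|S1 △ S2| = |S1| + |S2| − 2·|S1∩S2| = 48 + 63 − 7.7778 = 103.22.

103.22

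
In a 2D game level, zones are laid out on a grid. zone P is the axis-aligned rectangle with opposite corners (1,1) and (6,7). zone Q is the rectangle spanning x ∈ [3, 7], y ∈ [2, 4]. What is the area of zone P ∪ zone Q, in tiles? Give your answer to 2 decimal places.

32.00

By inclusion–exclusion:
Individual areas: |zone P| = 30, |zone Q| = 8.
|zone P∩zone Q|: x∈[3,6], y∈[2,4] → 3·2 = 6.
|zone P ∪ zone Q| = 38 − 6 = 32.00.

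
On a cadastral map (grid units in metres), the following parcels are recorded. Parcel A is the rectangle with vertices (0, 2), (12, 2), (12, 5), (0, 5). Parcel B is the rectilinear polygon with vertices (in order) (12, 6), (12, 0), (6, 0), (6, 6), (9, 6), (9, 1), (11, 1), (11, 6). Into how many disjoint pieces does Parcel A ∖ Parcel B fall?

Parcel A ∖ Parcel B splits into 2 disjoint pieces (area 6, area 18).

2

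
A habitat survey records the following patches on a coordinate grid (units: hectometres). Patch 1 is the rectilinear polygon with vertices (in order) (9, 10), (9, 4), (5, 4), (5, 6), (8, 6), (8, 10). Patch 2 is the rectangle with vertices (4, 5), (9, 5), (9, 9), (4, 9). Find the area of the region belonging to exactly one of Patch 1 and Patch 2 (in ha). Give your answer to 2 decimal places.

|Patch 1| = 12, |Patch 2| = 20, |Patch 1∩Patch 2| = 7.
|Patch 1 △ Patch 2| = |Patch 1| + |Patch 2| − 2·|Patch 1∩Patch 2| = 12 + 20 − 14 = 18.00.

18.00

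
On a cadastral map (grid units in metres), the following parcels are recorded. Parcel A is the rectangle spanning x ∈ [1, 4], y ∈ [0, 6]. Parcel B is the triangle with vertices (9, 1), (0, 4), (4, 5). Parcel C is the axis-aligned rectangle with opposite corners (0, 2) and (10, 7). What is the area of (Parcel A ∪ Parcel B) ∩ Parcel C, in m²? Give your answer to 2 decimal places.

17.25

|Parcel A ∪ Parcel B| = 24.125.
|(Parcel A ∪ Parcel B) ∩ Parcel C| = 17.25.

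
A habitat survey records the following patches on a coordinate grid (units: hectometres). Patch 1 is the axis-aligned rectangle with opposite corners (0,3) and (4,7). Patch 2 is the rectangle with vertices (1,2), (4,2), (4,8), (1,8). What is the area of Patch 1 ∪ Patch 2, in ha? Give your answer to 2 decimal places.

22.00

By inclusion–exclusion:
Individual areas: |Patch 1| = 16, |Patch 2| = 18.
|Patch 1∩Patch 2|: x∈[1,4], y∈[3,7] → 3·4 = 12.
|Patch 1 ∪ Patch 2| = 34 − 12 = 22.00.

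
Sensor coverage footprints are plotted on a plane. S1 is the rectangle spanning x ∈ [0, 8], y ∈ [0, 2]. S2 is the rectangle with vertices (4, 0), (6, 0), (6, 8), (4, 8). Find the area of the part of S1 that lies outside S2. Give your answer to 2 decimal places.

|S1∩S2|: x∈[4,6], y∈[0,2] → 2·2 = 4.
|S1| = 16.
|S1 ∖ S2| = |S1| − |S1∩S2| = 16 − 4 = 12.00.

12.00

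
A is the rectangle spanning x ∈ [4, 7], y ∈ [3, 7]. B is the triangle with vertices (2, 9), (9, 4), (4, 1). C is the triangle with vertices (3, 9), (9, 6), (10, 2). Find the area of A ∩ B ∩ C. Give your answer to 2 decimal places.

0.32

The intersection is the polygon with vertices (7,5.429), (7,5), (5.5,6.5).
By the shoelace formula its area is 0.32.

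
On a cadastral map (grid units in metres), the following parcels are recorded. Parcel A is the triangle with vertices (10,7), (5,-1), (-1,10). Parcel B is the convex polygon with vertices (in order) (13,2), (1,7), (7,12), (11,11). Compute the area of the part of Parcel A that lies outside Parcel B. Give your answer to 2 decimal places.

29.79

|Parcel A| = 51.5, |Parcel A∩Parcel B| = 21.7103.
|Parcel A ∖ Parcel B| = |Parcel A| − |Parcel A∩Parcel B| = 51.5 − 21.7103 = 29.79.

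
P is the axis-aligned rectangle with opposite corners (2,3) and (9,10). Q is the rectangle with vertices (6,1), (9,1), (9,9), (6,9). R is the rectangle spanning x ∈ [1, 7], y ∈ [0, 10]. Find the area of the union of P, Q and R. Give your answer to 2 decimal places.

By inclusion–exclusion:
Individual areas: |P| = 49, |Q| = 24, |R| = 60.
|P∩Q|: x∈[6,9], y∈[3,9] → 3·6 = 18.
|P∩R|: x∈[2,7], y∈[3,10] → 5·7 = 35.
|Q∩R|: x∈[6,7], y∈[1,9] → 1·8 = 8.
|P∩Q∩R| = 6.
|P ∪ Q ∪ R| = 133 − 61 + 6 = 78.00.

78.00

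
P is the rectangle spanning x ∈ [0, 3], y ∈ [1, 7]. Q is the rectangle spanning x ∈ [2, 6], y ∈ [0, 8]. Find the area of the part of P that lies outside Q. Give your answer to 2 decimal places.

|P∩Q|: x∈[2,3], y∈[1,7] → 1·6 = 6.
|P| = 18.
|P ∖ Q| = |P| − |P∩Q| = 18 − 6 = 12.00.

12.00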